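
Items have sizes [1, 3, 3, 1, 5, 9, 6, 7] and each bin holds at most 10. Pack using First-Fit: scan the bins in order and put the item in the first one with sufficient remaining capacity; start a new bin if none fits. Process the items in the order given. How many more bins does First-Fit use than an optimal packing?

First-Fit: [1,3,3,1] [5] [9] [6] [7] → 5 bins.
Total size 35; any packing needs at least ⌈35/10⌉ = 4 bins.
An optimal packing achieves that bound: [9,1] [7,3] [6,3,1] [5] → 4 bins.
Excess: 5 − 4 = 1.

1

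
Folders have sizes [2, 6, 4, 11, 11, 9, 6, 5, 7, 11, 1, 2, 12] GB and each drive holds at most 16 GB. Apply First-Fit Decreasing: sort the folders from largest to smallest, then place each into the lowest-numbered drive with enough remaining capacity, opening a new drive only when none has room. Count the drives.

Sorted descending: 12, 11, 11, 11, 9, 7, 6, 6, 5, 4, 2, 2, 1.
drive 1: place 12 GB, 4 GB left
drive 2: place 11 GB, 5 GB left
drive 3: place 11 GB, 5 GB left
drive 4: place 11 GB, 5 GB left
drive 5: place 9 GB, 7 GB left
drive 5: place 7 GB, 0 GB left
drive 6: place 6 GB, 10 GB left
drive 6: place 6 GB, 4 GB left
drive 2: place 5 GB, 0 GB left
drive 1: place 4 GB, 0 GB left
drive 3: place 2 GB, 3 GB left
drive 3: place 2 GB, 1 GB left
drive 3: place 1 GB, 0 GB left
Final drives: [12,4] [11,5] [11,2,2,1] [11] [9,7] [6,6].

6 drives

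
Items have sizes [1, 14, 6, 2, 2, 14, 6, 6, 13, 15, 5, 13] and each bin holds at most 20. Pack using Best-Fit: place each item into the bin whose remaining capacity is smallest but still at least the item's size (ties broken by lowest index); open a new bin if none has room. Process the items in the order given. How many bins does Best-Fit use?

bin 1: place 1, 19 left
bin 1: place 14, 5 left
bin 2: place 6, 14 left
bin 1: place 2, 3 left
bin 1: place 2, 1 left
bin 2: place 14, 0 left
bin 3: place 6, 14 left
bin 3: place 6, 8 left
bin 4: place 13, 7 left
bin 5: place 15, 5 left
bin 5: place 5, 0 left
bin 6: place 13, 7 left

6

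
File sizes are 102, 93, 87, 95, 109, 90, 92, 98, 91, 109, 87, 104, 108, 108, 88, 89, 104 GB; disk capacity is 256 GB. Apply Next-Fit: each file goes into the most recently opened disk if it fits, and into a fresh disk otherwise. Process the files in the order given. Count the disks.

9 disks

102 GB → disk 1 (remaining 154 GB)
93 GB → disk 1 (remaining 61 GB)
87 GB → disk 2 (remaining 169 GB)
95 GB → disk 2 (remaining 74 GB)
109 GB → disk 3 (remaining 147 GB)
90 GB → disk 3 (remaining 57 GB)
92 GB → disk 4 (remaining 164 GB)
98 GB → disk 4 (remaining 66 GB)
91 GB → disk 5 (remaining 165 GB)
109 GB → disk 5 (remaining 56 GB)
87 GB → disk 6 (remaining 169 GB)
104 GB → disk 6 (remaining 65 GB)
108 GB → disk 7 (remaining 148 GB)
108 GB → disk 7 (remaining 40 GB)
88 GB → disk 8 (remaining 168 GB)
89 GB → disk 8 (remaining 79 GB)
104 GB → disk 9 (remaining 152 GB)
Final disks: [102,93] [87,95] [109,90] [92,98] [91,109] [87,104] [108,108] [88,89] [104].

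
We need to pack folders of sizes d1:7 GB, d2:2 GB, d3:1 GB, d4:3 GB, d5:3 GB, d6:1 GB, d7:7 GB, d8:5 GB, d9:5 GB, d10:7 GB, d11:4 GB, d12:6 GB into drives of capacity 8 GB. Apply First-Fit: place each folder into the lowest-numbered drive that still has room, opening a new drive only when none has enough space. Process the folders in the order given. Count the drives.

drive 1: place d1 (7 GB), 1 GB left
drive 2: place d2 (2 GB), 6 GB left
drive 1: place d3 (1 GB), 0 GB left
drive 2: place d4 (3 GB), 3 GB left
drive 2: place d5 (3 GB), 0 GB left
drive 3: place d6 (1 GB), 7 GB left
drive 3: place d7 (7 GB), 0 GB left
drive 4: place d8 (5 GB), 3 GB left
drive 5: place d9 (5 GB), 3 GB left
drive 6: place d10 (7 GB), 1 GB left
drive 7: place d11 (4 GB), 4 GB left
drive 8: place d12 (6 GB), 2 GB left
Final drives: [7,1] [2,3,3] [1,7] [5] [5] [7] [4] [6].

8 drives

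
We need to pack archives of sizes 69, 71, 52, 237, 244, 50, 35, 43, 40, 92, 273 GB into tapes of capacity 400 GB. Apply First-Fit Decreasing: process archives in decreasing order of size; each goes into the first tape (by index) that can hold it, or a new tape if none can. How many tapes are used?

4

Sorted descending: 273, 244, 237, 92, 71, 69, 52, 50, 43, 40, 35.
tape 1: place 273 GB, 127 GB left
tape 2: place 244 GB, 156 GB left
tape 3: place 237 GB, 163 GB left
tape 1: place 92 GB, 35 GB left
tape 2: place 71 GB, 85 GB left
tape 2: place 69 GB, 16 GB left
tape 3: place 52 GB, 111 GB left
tape 3: place 50 GB, 61 GB left
tape 3: place 43 GB, 18 GB left
tape 4: place 40 GB, 360 GB left
tape 1: place 35 GB, 0 GB left
Final tapes: [273,92,35] [244,71,69] [237,52,50,43] [40].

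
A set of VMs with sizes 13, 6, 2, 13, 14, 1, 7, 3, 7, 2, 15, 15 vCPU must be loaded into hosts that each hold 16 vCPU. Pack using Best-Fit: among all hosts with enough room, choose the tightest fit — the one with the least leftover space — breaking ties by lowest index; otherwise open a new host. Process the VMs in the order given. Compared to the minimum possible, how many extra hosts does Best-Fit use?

0

Best-Fit: [13,2,1] [6,7,3] [13] [14,2] [7] [15] [15] → 7 hosts.
Total size 98 vCPU; any packing needs at least ⌈98/16⌉ = 7 hosts.
So 7 is already optimal.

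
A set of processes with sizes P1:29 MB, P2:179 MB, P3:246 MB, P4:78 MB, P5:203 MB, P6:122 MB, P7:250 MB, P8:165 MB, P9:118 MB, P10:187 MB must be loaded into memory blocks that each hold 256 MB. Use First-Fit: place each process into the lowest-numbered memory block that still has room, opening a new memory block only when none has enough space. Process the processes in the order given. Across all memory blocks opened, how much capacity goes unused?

Put P1 (29 MB) in memory block 1; 227 MB remain.
Put P2 (179 MB) in memory block 1; 48 MB remain.
Put P3 (246 MB) in memory block 2; 10 MB remain.
Put P4 (78 MB) in memory block 3; 178 MB remain.
Put P5 (203 MB) in memory block 4; 53 MB remain.
Put P6 (122 MB) in memory block 3; 56 MB remain.
Put P7 (250 MB) in memory block 5; 6 MB remain.
Put P8 (165 MB) in memory block 6; 91 MB remain.
Put P9 (118 MB) in memory block 7; 138 MB remain.
Put P10 (187 MB) in memory block 8; 69 MB remain.
8 memory blocks × 256 MB = 2048 MB; used 1577 MB; unused 471 MB.

471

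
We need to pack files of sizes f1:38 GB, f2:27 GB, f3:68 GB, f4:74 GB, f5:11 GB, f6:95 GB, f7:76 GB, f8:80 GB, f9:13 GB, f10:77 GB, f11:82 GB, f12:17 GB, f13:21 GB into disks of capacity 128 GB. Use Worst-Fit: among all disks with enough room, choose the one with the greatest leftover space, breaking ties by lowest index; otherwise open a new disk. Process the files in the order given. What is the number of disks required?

8 disks

Put f1 (38 GB) in disk 1; 90 GB remain.
Put f2 (27 GB) in disk 1; 63 GB remain.
Put f3 (68 GB) in disk 2; 60 GB remain.
Put f4 (74 GB) in disk 3; 54 GB remain.
Put f5 (11 GB) in disk 1; 52 GB remain.
Put f6 (95 GB) in disk 4; 33 GB remain.
Put f7 (76 GB) in disk 5; 52 GB remain.
Put f8 (80 GB) in disk 6; 48 GB remain.
Put f9 (13 GB) in disk 2; 47 GB remain.
Put f10 (77 GB) in disk 7; 51 GB remain.
Put f11 (82 GB) in disk 8; 46 GB remain.
Put f12 (17 GB) in disk 3; 37 GB remain.
Put f13 (21 GB) in disk 1; 31 GB remain.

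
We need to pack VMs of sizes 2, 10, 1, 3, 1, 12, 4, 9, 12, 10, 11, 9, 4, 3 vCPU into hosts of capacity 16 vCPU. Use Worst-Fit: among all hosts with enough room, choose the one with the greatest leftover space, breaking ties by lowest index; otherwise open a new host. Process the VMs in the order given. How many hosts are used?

host 1: place 2 vCPU, 14 vCPU left
host 1: place 10 vCPU, 4 vCPU left
host 1: place 1 vCPU, 3 vCPU left
host 1: place 3 vCPU, 0 vCPU left
host 2: place 1 vCPU, 15 vCPU left
host 2: place 12 vCPU, 3 vCPU left
host 3: place 4 vCPU, 12 vCPU left
host 3: place 9 vCPU, 3 vCPU left
host 4: place 12 vCPU, 4 vCPU left
host 5: place 10 vCPU, 6 vCPU left
host 6: place 11 vCPU, 5 vCPU left
host 7: place 9 vCPU, 7 vCPU left
host 7: place 4 vCPU, 3 vCPU left
host 5: place 3 vCPU, 3 vCPU left

7 hosts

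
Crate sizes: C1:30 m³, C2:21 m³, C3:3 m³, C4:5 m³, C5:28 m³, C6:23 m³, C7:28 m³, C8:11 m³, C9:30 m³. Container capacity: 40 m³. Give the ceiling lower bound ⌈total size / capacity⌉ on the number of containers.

5

Total size = 30 + 21 + 3 + 5 + 28 + 23 + 28 + 11 + 30 = 179 m³.
⌈179 / 40⌉ = 5.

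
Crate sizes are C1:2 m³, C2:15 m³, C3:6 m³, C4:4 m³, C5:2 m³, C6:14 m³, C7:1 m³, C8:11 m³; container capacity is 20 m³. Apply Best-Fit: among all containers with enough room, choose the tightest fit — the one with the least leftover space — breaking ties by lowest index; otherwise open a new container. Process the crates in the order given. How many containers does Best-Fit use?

container 1: place C1 (2 m³), 18 m³ left
container 1: place C2 (15 m³), 3 m³ left
container 2: place C3 (6 m³), 14 m³ left
container 2: place C4 (4 m³), 10 m³ left
container 1: place C5 (2 m³), 1 m³ left
container 3: place C6 (14 m³), 6 m³ left
container 1: place C7 (1 m³), 0 m³ left
container 4: place C8 (11 m³), 9 m³ left
Final containers: [2,15,2,1] [6,4] [14] [11].

4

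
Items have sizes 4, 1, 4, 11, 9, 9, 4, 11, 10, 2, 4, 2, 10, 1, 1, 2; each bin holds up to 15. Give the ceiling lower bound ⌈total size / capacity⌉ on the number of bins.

Total size = 4 + 1 + 4 + 11 + 9 + 9 + 4 + 11 + 10 + 2 + 4 + 2 + 10 + 1 + 1 + 2 = 85.
⌈85 / 15⌉ = 6.

6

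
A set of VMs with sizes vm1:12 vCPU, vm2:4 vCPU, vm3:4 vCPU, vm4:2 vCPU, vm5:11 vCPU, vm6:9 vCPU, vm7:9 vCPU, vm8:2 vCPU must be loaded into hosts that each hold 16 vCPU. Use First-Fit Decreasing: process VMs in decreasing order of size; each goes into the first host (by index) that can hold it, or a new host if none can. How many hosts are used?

4

Sorted descending: 12, 11, 9, 9, 4, 4, 2, 2.
host 1: place 12 vCPU, 4 vCPU left
host 2: place 11 vCPU, 5 vCPU left
host 3: place 9 vCPU, 7 vCPU left
host 4: place 9 vCPU, 7 vCPU left
host 1: place 4 vCPU, 0 vCPU left
host 2: place 4 vCPU, 1 vCPU left
host 3: place 2 vCPU, 5 vCPU left
host 3: place 2 vCPU, 3 vCPU left
Final hosts: [12,4] [11,4] [9,2,2] [9].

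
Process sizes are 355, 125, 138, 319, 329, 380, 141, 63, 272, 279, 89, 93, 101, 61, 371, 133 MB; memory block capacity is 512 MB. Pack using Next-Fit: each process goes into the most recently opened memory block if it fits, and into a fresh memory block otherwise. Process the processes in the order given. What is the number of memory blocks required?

Put 355 MB in memory block 1; 157 MB remain.
Put 125 MB in memory block 1; 32 MB remain.
Put 138 MB in memory block 2; 374 MB remain.
Put 319 MB in memory block 2; 55 MB remain.
Put 329 MB in memory block 3; 183 MB remain.
Put 380 MB in memory block 4; 132 MB remain.
Put 141 MB in memory block 5; 371 MB remain.
Put 63 MB in memory block 5; 308 MB remain.
Put 272 MB in memory block 5; 36 MB remain.
Put 279 MB in memory block 6; 233 MB remain.
Put 89 MB in memory block 6; 144 MB remain.
Put 93 MB in memory block 6; 51 MB remain.
Put 101 MB in memory block 7; 411 MB remain.
Put 61 MB in memory block 7; 350 MB remain.
Put 371 MB in memory block 8; 141 MB remain.
Put 133 MB in memory block 8; 8 MB remain.

8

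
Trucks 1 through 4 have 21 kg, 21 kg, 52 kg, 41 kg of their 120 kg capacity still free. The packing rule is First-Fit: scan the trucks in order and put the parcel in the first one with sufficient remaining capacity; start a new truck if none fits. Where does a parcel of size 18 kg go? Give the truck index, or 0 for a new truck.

Trucks with room: truck 1 (21 kg), truck 2 (21 kg), truck 3 (52 kg), truck 4 (41 kg).
The first with room is truck 1.

1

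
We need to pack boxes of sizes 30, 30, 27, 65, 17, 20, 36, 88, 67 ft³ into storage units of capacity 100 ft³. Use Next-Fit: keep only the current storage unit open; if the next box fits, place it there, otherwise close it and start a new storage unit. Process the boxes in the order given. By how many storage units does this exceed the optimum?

Next-Fit: [30,30,27] [65,17] [20,36] [88] [67] → 5 storage units.
Total size 380 ft³; any packing needs at least ⌈380/100⌉ = 4 storage units.
An optimal packing achieves that bound: [88] [67,30] [65,30] [36,27,20,17] → 4 storage units.
Excess: 5 − 4 = 1.

1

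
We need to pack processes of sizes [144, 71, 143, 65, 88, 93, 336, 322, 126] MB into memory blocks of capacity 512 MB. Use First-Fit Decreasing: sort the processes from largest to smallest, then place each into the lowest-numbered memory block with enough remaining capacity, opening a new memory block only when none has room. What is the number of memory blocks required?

Sorted descending: 336, 322, 144, 143, 126, 93, 88, 71, 65.
memory block 1: place 336 MB, 176 MB left
memory block 2: place 322 MB, 190 MB left
memory block 1: place 144 MB, 32 MB left
memory block 2: place 143 MB, 47 MB left
memory block 3: place 126 MB, 386 MB left
memory block 3: place 93 MB, 293 MB left
memory block 3: place 88 MB, 205 MB left
memory block 3: place 71 MB, 134 MB left
memory block 3: place 65 MB, 69 MB left

3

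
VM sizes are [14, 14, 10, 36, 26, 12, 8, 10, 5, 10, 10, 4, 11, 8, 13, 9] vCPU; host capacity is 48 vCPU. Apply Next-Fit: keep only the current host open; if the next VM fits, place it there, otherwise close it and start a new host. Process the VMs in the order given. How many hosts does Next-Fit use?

5

Put 14 vCPU in host 1; 34 vCPU remain.
Put 14 vCPU in host 1; 20 vCPU remain.
Put 10 vCPU in host 1; 10 vCPU remain.
Put 36 vCPU in host 2; 12 vCPU remain.
Put 26 vCPU in host 3; 22 vCPU remain.
Put 12 vCPU in host 3; 10 vCPU remain.
Put 8 vCPU in host 3; 2 vCPU remain.
Put 10 vCPU in host 4; 38 vCPU remain.
Put 5 vCPU in host 4; 33 vCPU remain.
Put 10 vCPU in host 4; 23 vCPU remain.
Put 10 vCPU in host 4; 13 vCPU remain.
Put 4 vCPU in host 4; 9 vCPU remain.
Put 11 vCPU in host 5; 37 vCPU remain.
Put 8 vCPU in host 5; 29 vCPU remain.
Put 13 vCPU in host 5; 16 vCPU remain.
Put 9 vCPU in host 5; 7 vCPU remain.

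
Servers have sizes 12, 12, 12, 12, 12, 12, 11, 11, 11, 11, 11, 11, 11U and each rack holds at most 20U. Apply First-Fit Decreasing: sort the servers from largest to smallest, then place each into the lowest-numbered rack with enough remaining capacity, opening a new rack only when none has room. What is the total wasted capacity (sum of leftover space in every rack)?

Sorted descending: 12, 12, 12, 12, 12, 12, 11, 11, 11, 11, 11, 11, 11.
rack 1: place 12U, 8U left
rack 2: place 12U, 8U left
rack 3: place 12U, 8U left
rack 4: place 12U, 8U left
rack 5: place 12U, 8U left
rack 6: place 12U, 8U left
rack 7: place 11U, 9U left
rack 8: place 11U, 9U left
rack 9: place 11U, 9U left
rack 10: place 11U, 9U left
rack 11: place 11U, 9U left
rack 12: place 11U, 9U left
rack 13: place 11U, 9U left
13 racks × 20U = 260U; used 149U; unused 111U.

111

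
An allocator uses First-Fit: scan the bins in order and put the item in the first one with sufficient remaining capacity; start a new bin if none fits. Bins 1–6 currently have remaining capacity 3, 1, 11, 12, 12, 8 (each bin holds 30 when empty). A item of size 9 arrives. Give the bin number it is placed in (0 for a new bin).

Bins with room: bin 3 (11), bin 4 (12), bin 5 (12).
The first with room is bin 3.

3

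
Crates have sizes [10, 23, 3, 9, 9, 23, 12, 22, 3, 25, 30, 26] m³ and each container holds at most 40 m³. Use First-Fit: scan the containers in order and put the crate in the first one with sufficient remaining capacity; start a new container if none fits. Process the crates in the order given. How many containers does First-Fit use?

container 1: place 10 m³, 30 m³ left
container 1: place 23 m³, 7 m³ left
container 1: place 3 m³, 4 m³ left
container 2: place 9 m³, 31 m³ left
container 2: place 9 m³, 22 m³ left
container 3: place 23 m³, 17 m³ left
container 2: place 12 m³, 10 m³ left
container 4: place 22 m³, 18 m³ left
container 1: place 3 m³, 1 m³ left
container 5: place 25 m³, 15 m³ left
container 6: place 30 m³, 10 m³ left
container 7: place 26 m³, 14 m³ left
Final containers: [10,23,3,3] [9,9,12] [23] [22] [25] [30] [26].

7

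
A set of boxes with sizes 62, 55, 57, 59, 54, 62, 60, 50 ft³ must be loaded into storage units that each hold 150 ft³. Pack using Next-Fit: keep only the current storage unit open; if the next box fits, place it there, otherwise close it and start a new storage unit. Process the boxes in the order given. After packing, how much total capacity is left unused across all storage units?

62 ft³ → storage unit 1 (remaining 88 ft³)
55 ft³ → storage unit 1 (remaining 33 ft³)
57 ft³ → storage unit 2 (remaining 93 ft³)
59 ft³ → storage unit 2 (remaining 34 ft³)
54 ft³ → storage unit 3 (remaining 96 ft³)
62 ft³ → storage unit 3 (remaining 34 ft³)
60 ft³ → storage unit 4 (remaining 90 ft³)
50 ft³ → storage unit 4 (remaining 40 ft³)
4 storage units × 150 ft³ = 600 ft³; used 459 ft³; unused 141 ft³.

141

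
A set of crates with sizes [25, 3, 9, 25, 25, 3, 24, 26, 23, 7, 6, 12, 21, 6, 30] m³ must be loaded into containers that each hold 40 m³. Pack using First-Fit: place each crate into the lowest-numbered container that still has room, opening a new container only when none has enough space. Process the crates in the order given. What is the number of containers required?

container 1: place 25 m³, 15 m³ left
container 1: place 3 m³, 12 m³ left
container 1: place 9 m³, 3 m³ left
container 2: place 25 m³, 15 m³ left
container 3: place 25 m³, 15 m³ left
container 1: place 3 m³, 0 m³ left
container 4: place 24 m³, 16 m³ left
container 5: place 26 m³, 14 m³ left
container 6: place 23 m³, 17 m³ left
container 2: place 7 m³, 8 m³ left
container 2: place 6 m³, 2 m³ left
container 3: place 12 m³, 3 m³ left
container 7: place 21 m³, 19 m³ left
container 4: place 6 m³, 10 m³ left
container 8: place 30 m³, 10 m³ left
Final containers: [25,3,9,3] [25,7,6] [25,12] [24,6] [26] [23] [21] [30].

8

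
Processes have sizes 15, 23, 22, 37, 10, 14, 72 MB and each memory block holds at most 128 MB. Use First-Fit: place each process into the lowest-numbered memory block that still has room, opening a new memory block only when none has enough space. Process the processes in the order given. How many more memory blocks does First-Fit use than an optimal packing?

0

First-Fit: [15,23,22,37,10,14] [72] → 2 memory blocks.
Total size 193 MB; any packing needs at least ⌈193/128⌉ = 2 memory blocks.
So 2 is already optimal.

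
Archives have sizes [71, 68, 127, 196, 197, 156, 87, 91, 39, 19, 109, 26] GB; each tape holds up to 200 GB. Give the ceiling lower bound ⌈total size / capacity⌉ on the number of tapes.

6 tapes

Total size = 71 + 68 + 127 + 196 + 197 + 156 + 87 + 91 + 39 + 19 + 109 + 26 = 1186 GB.
⌈1186 / 200⌉ = 6.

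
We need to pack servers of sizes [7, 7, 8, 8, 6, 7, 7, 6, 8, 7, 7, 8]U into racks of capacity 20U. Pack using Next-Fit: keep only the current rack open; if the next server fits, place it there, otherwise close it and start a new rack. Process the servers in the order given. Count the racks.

6 racks

7U → rack 1 (remaining 13U)
7U → rack 1 (remaining 6U)
8U → rack 2 (remaining 12U)
8U → rack 2 (remaining 4U)
6U → rack 3 (remaining 14U)
7U → rack 3 (remaining 7U)
7U → rack 3 (remaining 0U)
6U → rack 4 (remaining 14U)
8U → rack 4 (remaining 6U)
7U → rack 5 (remaining 13U)
7U → rack 5 (remaining 6U)
8U → rack 6 (remaining 12U)
Final racks: [7,7] [8,8] [6,7,7] [6,8] [7,7] [8].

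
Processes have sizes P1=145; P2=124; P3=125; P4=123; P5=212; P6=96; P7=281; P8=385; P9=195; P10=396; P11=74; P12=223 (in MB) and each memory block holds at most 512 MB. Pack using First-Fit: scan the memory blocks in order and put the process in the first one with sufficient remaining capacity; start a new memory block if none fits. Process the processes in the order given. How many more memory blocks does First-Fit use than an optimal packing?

1

First-Fit: [145,124,125,96] [123,212,74] [281,195] [385] [396] [223] → 6 memory blocks.
Total size 2379 MB; any packing needs at least ⌈2379/512⌉ = 5 memory blocks.
An optimal packing achieves that bound: [396,96] [385,125] [281,223] [212,195,74] [145,124,123] → 5 memory blocks.
Excess: 6 − 5 = 1.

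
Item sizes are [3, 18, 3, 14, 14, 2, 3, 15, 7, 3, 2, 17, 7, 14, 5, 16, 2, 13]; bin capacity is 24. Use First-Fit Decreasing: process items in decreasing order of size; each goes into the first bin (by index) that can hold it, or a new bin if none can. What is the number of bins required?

8

Sorted descending: 18, 17, 16, 15, 14, 14, 14, 13, 7, 7, 5, 3, 3, 3, 3, 2, 2, 2.
bin 1: place 18, 6 left
bin 2: place 17, 7 left
bin 3: place 16, 8 left
bin 4: place 15, 9 left
bin 5: place 14, 10 left
bin 6: place 14, 10 left
bin 7: place 14, 10 left
bin 8: place 13, 11 left
bin 2: place 7, 0 left
bin 3: place 7, 1 left
bin 1: place 5, 1 left
bin 4: place 3, 6 left
bin 4: place 3, 3 left
bin 4: place 3, 0 left
bin 5: place 3, 7 left
bin 5: place 2, 5 left
bin 5: place 2, 3 left
bin 5: place 2, 1 left
Final bins: [18,5] [17,7] [16,7] [15,3,3,3] [14,3,2,2,2] [14] [14] [13].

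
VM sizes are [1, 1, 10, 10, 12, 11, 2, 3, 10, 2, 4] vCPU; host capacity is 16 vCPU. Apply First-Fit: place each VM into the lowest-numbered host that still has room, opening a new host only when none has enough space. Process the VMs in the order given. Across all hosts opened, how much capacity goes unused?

Put 1 vCPU in host 1; 15 vCPU remain.
Put 1 vCPU in host 1; 14 vCPU remain.
Put 10 vCPU in host 1; 4 vCPU remain.
Put 10 vCPU in host 2; 6 vCPU remain.
Put 12 vCPU in host 3; 4 vCPU remain.
Put 11 vCPU in host 4; 5 vCPU remain.
Put 2 vCPU in host 1; 2 vCPU remain.
Put 3 vCPU in host 2; 3 vCPU remain.
Put 10 vCPU in host 5; 6 vCPU remain.
Put 2 vCPU in host 1; 0 vCPU remain.
Put 4 vCPU in host 3; 0 vCPU remain.
5 hosts × 16 vCPU = 80 vCPU; used 66 vCPU; unused 14 vCPU.

14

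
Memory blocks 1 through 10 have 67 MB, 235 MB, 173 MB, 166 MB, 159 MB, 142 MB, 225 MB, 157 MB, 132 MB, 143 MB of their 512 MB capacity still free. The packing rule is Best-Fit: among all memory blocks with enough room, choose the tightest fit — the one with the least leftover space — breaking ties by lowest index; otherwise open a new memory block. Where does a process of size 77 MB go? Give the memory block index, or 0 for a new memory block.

9

Memory blocks with room: memory block 2 (235 MB), memory block 3 (173 MB), memory block 4 (166 MB), memory block 5 (159 MB), memory block 6 (142 MB), memory block 7 (225 MB), memory block 8 (157 MB), memory block 9 (132 MB), memory block 10 (143 MB).
Tightest fit is memory block 9 with 132 MB free.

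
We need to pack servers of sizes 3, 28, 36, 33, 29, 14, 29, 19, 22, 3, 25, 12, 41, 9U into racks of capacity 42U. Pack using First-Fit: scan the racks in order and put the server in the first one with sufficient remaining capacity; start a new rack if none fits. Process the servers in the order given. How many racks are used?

9

Put 3U in rack 1; 39U remain.
Put 28U in rack 1; 11U remain.
Put 36U in rack 2; 6U remain.
Put 33U in rack 3; 9U remain.
Put 29U in rack 4; 13U remain.
Put 14U in rack 5; 28U remain.
Put 29U in rack 6; 13U remain.
Put 19U in rack 5; 9U remain.
Put 22U in rack 7; 20U remain.
Put 3U in rack 1; 8U remain.
Put 25U in rack 8; 17U remain.
Put 12U in rack 4; 1U remain.
Put 41U in rack 9; 1U remain.
Put 9U in rack 3; 0U remain.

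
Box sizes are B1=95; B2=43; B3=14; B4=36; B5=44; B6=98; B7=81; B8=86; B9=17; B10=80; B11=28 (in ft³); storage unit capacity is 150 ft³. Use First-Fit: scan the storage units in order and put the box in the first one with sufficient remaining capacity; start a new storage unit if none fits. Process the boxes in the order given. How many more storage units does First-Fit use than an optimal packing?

First-Fit: [95,43] [14,36,44,17,28] [98] [81] [86] [80] → 6 storage units.
Total size 622 ft³; any packing needs at least ⌈622/150⌉ = 5 storage units.
An optimal packing achieves that bound: [98,44] [95,43] [86,36,28] [81,17,14] [80] → 5 storage units.
Excess: 6 − 5 = 1.

1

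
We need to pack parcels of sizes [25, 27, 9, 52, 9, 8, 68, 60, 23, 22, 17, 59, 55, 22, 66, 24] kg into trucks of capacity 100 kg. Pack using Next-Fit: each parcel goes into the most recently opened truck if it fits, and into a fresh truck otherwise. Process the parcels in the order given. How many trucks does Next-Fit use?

Put 25 kg in truck 1; 75 kg remain.
Put 27 kg in truck 1; 48 kg remain.
Put 9 kg in truck 1; 39 kg remain.
Put 52 kg in truck 2; 48 kg remain.
Put 9 kg in truck 2; 39 kg remain.
Put 8 kg in truck 2; 31 kg remain.
Put 68 kg in truck 3; 32 kg remain.
Put 60 kg in truck 4; 40 kg remain.
Put 23 kg in truck 4; 17 kg remain.
Put 22 kg in truck 5; 78 kg remain.
Put 17 kg in truck 5; 61 kg remain.
Put 59 kg in truck 5; 2 kg remain.
Put 55 kg in truck 6; 45 kg remain.
Put 22 kg in truck 6; 23 kg remain.
Put 66 kg in truck 7; 34 kg remain.
Put 24 kg in truck 7; 10 kg remain.
Final trucks: [25,27,9] [52,9,8] [68] [60,23] [22,17,59] [55,22] [66,24].

7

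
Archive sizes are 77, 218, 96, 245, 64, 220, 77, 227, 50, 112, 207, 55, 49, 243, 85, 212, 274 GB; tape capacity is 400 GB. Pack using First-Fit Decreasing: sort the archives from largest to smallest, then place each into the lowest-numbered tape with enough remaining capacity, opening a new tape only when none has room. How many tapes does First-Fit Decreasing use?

Sorted descending: 274, 245, 243, 227, 220, 218, 212, 207, 112, 96, 85, 77, 77, 64, 55, 50, 49.
tape 1: place 274 GB, 126 GB left
tape 2: place 245 GB, 155 GB left
tape 3: place 243 GB, 157 GB left
tape 4: place 227 GB, 173 GB left
tape 5: place 220 GB, 180 GB left
tape 6: place 218 GB, 182 GB left
tape 7: place 212 GB, 188 GB left
tape 8: place 207 GB, 193 GB left
tape 1: place 112 GB, 14 GB left
tape 2: place 96 GB, 59 GB left
tape 3: place 85 GB, 72 GB left
tape 4: place 77 GB, 96 GB left
tape 4: place 77 GB, 19 GB left
tape 3: place 64 GB, 8 GB left
tape 2: place 55 GB, 4 GB left
tape 5: place 50 GB, 130 GB left
tape 5: place 49 GB, 81 GB left
Final tapes: [274,112] [245,96,55] [243,85,64] [227,77,77] [220,50,49] [218] [212] [207].

8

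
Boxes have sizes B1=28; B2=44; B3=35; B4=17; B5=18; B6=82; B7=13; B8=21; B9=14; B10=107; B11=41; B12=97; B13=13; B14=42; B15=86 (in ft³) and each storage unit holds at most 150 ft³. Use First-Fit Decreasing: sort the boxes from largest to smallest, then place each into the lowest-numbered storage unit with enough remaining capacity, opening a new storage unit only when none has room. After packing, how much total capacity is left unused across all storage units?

92

Sorted descending: 107, 97, 86, 82, 44, 42, 41, 35, 28, 21, 18, 17, 14, 13, 13.
Put 107 ft³ in storage unit 1; 43 ft³ remain.
Put 97 ft³ in storage unit 2; 53 ft³ remain.
Put 86 ft³ in storage unit 3; 64 ft³ remain.
Put 82 ft³ in storage unit 4; 68 ft³ remain.
Put 44 ft³ in storage unit 2; 9 ft³ remain.
Put 42 ft³ in storage unit 1; 1 ft³ remain.
Put 41 ft³ in storage unit 3; 23 ft³ remain.
Put 35 ft³ in storage unit 4; 33 ft³ remain.
Put 28 ft³ in storage unit 4; 5 ft³ remain.
Put 21 ft³ in storage unit 3; 2 ft³ remain.
Put 18 ft³ in storage unit 5; 132 ft³ remain.
Put 17 ft³ in storage unit 5; 115 ft³ remain.
Put 14 ft³ in storage unit 5; 101 ft³ remain.
Put 13 ft³ in storage unit 5; 88 ft³ remain.
Put 13 ft³ in storage unit 5; 75 ft³ remain.
5 storage units × 150 ft³ = 750 ft³; used 658 ft³; unused 92 ft³.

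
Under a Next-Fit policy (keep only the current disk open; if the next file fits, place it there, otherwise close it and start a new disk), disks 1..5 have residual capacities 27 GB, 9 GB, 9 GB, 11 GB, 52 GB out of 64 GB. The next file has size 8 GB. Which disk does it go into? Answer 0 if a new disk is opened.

Next-Fit only looks at disk 5, which has 52 GB free.
8 GB fits there.

5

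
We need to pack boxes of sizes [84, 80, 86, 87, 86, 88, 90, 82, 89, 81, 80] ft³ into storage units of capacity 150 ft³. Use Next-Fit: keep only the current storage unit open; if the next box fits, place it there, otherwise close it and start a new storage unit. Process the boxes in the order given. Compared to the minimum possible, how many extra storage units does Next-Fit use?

0

Next-Fit: [84] [80] [86] [87] [86] [88] [90] [82] [89] [81] [80] → 11 storage units.
11 boxes exceed 75 ft³ (half the capacity), and no two of those can share a storage unit, so at least 11 storage units are needed.
So 11 is already optimal.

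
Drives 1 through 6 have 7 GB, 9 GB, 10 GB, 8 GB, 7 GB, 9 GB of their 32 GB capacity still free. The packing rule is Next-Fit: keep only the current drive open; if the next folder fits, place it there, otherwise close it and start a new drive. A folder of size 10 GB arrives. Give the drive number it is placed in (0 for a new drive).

Next-Fit only looks at drive 6, which has 9 GB free.
10 GB does not fit, so a new drive is opened.

0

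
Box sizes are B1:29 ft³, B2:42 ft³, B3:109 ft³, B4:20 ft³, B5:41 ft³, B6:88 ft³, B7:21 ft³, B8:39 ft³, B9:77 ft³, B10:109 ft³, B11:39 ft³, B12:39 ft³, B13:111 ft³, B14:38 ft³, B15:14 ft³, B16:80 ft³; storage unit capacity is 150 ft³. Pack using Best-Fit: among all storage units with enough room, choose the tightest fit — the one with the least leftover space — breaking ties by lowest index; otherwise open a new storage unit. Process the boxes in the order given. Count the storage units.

storage unit 1: place B1 (29 ft³), 121 ft³ left
storage unit 1: place B2 (42 ft³), 79 ft³ left
storage unit 2: place B3 (109 ft³), 41 ft³ left
storage unit 2: place B4 (20 ft³), 21 ft³ left
storage unit 1: place B5 (41 ft³), 38 ft³ left
storage unit 3: place B6 (88 ft³), 62 ft³ left
storage unit 2: place B7 (21 ft³), 0 ft³ left
storage unit 3: place B8 (39 ft³), 23 ft³ left
storage unit 4: place B9 (77 ft³), 73 ft³ left
storage unit 5: place B10 (109 ft³), 41 ft³ left
storage unit 5: place B11 (39 ft³), 2 ft³ left
storage unit 4: place B12 (39 ft³), 34 ft³ left
storage unit 6: place B13 (111 ft³), 39 ft³ left
storage unit 1: place B14 (38 ft³), 0 ft³ left
storage unit 3: place B15 (14 ft³), 9 ft³ left
storage unit 7: place B16 (80 ft³), 70 ft³ left
Final storage units: [29,42,41,38] [109,20,21] [88,39,14] [77,39] [109,39] [111] [80].

7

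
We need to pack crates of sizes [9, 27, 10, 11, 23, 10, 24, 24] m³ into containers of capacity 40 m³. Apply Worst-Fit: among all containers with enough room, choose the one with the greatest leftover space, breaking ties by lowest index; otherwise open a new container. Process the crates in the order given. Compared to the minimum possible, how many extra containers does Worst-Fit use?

Worst-Fit: [9,27] [10,11,10] [23] [24] [24] → 5 containers.
Total size 138 m³; any packing needs at least ⌈138/40⌉ = 4 containers.
An optimal packing achieves that bound: [27,11] [24,10] [24,10] [23,9] → 4 containers.
Excess: 5 − 4 = 1.

1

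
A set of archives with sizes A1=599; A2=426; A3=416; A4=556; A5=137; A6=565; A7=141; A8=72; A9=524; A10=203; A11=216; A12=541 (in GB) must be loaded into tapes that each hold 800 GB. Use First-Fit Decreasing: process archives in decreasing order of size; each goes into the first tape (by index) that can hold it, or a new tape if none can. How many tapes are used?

7 tapes

Sorted descending: 599, 565, 556, 541, 524, 426, 416, 216, 203, 141, 137, 72.
599 GB → tape 1 (remaining 201 GB)
565 GB → tape 2 (remaining 235 GB)
556 GB → tape 3 (remaining 244 GB)
541 GB → tape 4 (remaining 259 GB)
524 GB → tape 5 (remaining 276 GB)
426 GB → tape 6 (remaining 374 GB)
416 GB → tape 7 (remaining 384 GB)
216 GB → tape 2 (remaining 19 GB)
203 GB → tape 3 (remaining 41 GB)
141 GB → tape 1 (remaining 60 GB)
137 GB → tape 4 (remaining 122 GB)
72 GB → tape 4 (remaining 50 GB)
Final tapes: [599,141] [565,216] [556,203] [541,137,72] [524] [426] [416].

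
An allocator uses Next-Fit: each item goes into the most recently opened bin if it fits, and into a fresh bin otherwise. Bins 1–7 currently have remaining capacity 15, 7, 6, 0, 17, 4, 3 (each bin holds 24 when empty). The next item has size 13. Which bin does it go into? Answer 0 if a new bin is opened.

Next-Fit only looks at bin 7, which has 3 free.
13 does not fit, so a new bin is opened.

0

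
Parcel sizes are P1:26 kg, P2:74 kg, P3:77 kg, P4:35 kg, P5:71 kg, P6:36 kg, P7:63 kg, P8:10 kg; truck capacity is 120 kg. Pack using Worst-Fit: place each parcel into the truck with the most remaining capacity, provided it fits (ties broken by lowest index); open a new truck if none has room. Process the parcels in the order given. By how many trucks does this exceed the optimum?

Worst-Fit: [26,74] [77,35] [71,36] [63,10] → 4 trucks.
Total size 392 kg; any packing needs at least ⌈392/120⌉ = 4 trucks.
So 4 is already optimal.

0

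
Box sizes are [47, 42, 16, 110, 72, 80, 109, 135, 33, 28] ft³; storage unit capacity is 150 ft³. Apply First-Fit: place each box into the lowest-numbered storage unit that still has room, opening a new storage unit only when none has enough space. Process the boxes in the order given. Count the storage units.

6 storage units

47 ft³ → storage unit 1 (remaining 103 ft³)
42 ft³ → storage unit 1 (remaining 61 ft³)
16 ft³ → storage unit 1 (remaining 45 ft³)
110 ft³ → storage unit 2 (remaining 40 ft³)
72 ft³ → storage unit 3 (remaining 78 ft³)
80 ft³ → storage unit 4 (remaining 70 ft³)
109 ft³ → storage unit 5 (remaining 41 ft³)
135 ft³ → storage unit 6 (remaining 15 ft³)
33 ft³ → storage unit 1 (remaining 12 ft³)
28 ft³ → storage unit 2 (remaining 12 ft³)
Final storage units: [47,42,16,33] [110,28] [72] [80] [109] [135].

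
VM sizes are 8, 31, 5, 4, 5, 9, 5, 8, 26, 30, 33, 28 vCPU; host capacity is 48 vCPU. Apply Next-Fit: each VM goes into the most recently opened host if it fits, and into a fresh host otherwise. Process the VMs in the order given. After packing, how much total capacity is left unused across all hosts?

96

host 1: place 8 vCPU, 40 vCPU left
host 1: place 31 vCPU, 9 vCPU left
host 1: place 5 vCPU, 4 vCPU left
host 1: place 4 vCPU, 0 vCPU left
host 2: place 5 vCPU, 43 vCPU left
host 2: place 9 vCPU, 34 vCPU left
host 2: place 5 vCPU, 29 vCPU left
host 2: place 8 vCPU, 21 vCPU left
host 3: place 26 vCPU, 22 vCPU left
host 4: place 30 vCPU, 18 vCPU left
host 5: place 33 vCPU, 15 vCPU left
host 6: place 28 vCPU, 20 vCPU left
6 hosts × 48 vCPU = 288 vCPU; used 192 vCPU; unused 96 vCPU.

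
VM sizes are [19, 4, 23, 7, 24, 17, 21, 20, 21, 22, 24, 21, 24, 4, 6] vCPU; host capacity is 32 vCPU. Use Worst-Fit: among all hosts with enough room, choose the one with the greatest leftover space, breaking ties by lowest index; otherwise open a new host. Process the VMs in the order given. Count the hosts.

11

host 1: place 19 vCPU, 13 vCPU left
host 1: place 4 vCPU, 9 vCPU left
host 2: place 23 vCPU, 9 vCPU left
host 1: place 7 vCPU, 2 vCPU left
host 3: place 24 vCPU, 8 vCPU left
host 4: place 17 vCPU, 15 vCPU left
host 5: place 21 vCPU, 11 vCPU left
host 6: place 20 vCPU, 12 vCPU left
host 7: place 21 vCPU, 11 vCPU left
host 8: place 22 vCPU, 10 vCPU left
host 9: place 24 vCPU, 8 vCPU left
host 10: place 21 vCPU, 11 vCPU left
host 11: place 24 vCPU, 8 vCPU left
host 4: place 4 vCPU, 11 vCPU left
host 6: place 6 vCPU, 6 vCPU left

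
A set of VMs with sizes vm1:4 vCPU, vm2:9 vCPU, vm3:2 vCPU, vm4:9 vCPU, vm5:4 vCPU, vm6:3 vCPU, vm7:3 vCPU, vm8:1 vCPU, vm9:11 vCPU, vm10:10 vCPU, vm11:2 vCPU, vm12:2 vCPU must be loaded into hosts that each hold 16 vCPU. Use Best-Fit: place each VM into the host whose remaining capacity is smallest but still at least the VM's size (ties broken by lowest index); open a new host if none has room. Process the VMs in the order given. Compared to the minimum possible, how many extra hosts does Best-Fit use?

Best-Fit: [4,9,2,1] [9,4,3] [3,11,2] [10,2] → 4 hosts.
Total size 60 vCPU; any packing needs at least ⌈60/16⌉ = 4 hosts.
So 4 is already optimal.

0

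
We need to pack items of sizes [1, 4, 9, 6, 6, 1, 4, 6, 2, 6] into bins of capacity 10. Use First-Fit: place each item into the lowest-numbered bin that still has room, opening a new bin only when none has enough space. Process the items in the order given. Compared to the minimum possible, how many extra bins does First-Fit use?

First-Fit: [1,4,1,4] [9] [6,2] [6] [6] [6] → 6 bins.
Total size 45; any packing needs at least ⌈45/10⌉ = 5 bins.
An optimal packing achieves that bound: [9,1] [6,4] [6,4] [6,2,1] [6] → 5 bins.
Excess: 6 − 5 = 1.

1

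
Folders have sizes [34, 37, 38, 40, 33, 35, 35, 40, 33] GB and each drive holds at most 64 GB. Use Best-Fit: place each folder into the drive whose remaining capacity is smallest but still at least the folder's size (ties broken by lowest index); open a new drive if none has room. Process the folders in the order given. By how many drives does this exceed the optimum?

Best-Fit: [34] [37] [38] [40] [33] [35] [35] [40] [33] → 9 drives.
9 folders exceed 32 GB (half the capacity), and no two of those can share a drive, so at least 9 drives are needed.
So 9 is already optimal.

0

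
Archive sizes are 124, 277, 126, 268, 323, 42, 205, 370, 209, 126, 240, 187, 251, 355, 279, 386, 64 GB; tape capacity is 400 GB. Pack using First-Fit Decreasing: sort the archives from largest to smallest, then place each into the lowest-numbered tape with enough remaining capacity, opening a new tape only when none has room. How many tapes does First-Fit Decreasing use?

11

Sorted descending: 386, 370, 355, 323, 279, 277, 268, 251, 240, 209, 205, 187, 126, 126, 124, 64, 42.
Put 386 GB in tape 1; 14 GB remain.
Put 370 GB in tape 2; 30 GB remain.
Put 355 GB in tape 3; 45 GB remain.
Put 323 GB in tape 4; 77 GB remain.
Put 279 GB in tape 5; 121 GB remain.
Put 277 GB in tape 6; 123 GB remain.
Put 268 GB in tape 7; 132 GB remain.
Put 251 GB in tape 8; 149 GB remain.
Put 240 GB in tape 9; 160 GB remain.
Put 209 GB in tape 10; 191 GB remain.
Put 205 GB in tape 11; 195 GB remain.
Put 187 GB in tape 10; 4 GB remain.
Put 126 GB in tape 7; 6 GB remain.
Put 126 GB in tape 8; 23 GB remain.
Put 124 GB in tape 9; 36 GB remain.
Put 64 GB in tape 4; 13 GB remain.
Put 42 GB in tape 3; 3 GB remain.
Final tapes: [386] [370] [355,42] [323,64] [279] [277] [268,126] [251,126] [240,124] [209,187] [205].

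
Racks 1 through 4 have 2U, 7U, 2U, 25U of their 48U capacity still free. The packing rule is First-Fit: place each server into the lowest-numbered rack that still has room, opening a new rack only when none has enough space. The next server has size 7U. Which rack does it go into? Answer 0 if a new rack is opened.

Racks with room: rack 2 (7U), rack 4 (25U).
The first with room is rack 2.

2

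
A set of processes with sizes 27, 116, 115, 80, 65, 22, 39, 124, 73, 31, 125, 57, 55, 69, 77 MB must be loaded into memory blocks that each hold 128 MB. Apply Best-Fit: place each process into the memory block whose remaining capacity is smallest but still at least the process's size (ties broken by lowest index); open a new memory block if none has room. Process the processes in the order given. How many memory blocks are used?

27 MB → memory block 1 (remaining 101 MB)
116 MB → memory block 2 (remaining 12 MB)
115 MB → memory block 3 (remaining 13 MB)
80 MB → memory block 1 (remaining 21 MB)
65 MB → memory block 4 (remaining 63 MB)
22 MB → memory block 4 (remaining 41 MB)
39 MB → memory block 4 (remaining 2 MB)
124 MB → memory block 5 (remaining 4 MB)
73 MB → memory block 6 (remaining 55 MB)
31 MB → memory block 6 (remaining 24 MB)
125 MB → memory block 7 (remaining 3 MB)
57 MB → memory block 8 (remaining 71 MB)
55 MB → memory block 8 (remaining 16 MB)
69 MB → memory block 9 (remaining 59 MB)
77 MB → memory block 10 (remaining 51 MB)
Final memory blocks: [27,80] [116] [115] [65,22,39] [124] [73,31] [125] [57,55] [69] [77].

10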